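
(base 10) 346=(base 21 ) GA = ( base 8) 532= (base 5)2341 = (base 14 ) 1aa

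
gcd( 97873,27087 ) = 1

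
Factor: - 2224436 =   -  2^2*31^1 * 17939^1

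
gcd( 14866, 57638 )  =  2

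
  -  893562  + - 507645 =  - 1401207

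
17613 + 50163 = 67776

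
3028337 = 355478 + 2672859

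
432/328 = 54/41 = 1.32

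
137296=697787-560491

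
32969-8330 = 24639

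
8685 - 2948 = 5737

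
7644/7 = 1092 = 1092.00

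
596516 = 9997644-9401128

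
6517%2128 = 133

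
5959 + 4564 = 10523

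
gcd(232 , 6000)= 8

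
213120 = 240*888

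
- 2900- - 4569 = 1669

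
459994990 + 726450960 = 1186445950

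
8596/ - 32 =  - 2149/8 = - 268.62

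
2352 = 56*42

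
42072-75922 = -33850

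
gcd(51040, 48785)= 55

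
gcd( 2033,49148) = 1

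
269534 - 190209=79325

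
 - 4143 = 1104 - 5247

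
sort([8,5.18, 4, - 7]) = [ - 7, 4, 5.18, 8 ]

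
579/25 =23+4/25 = 23.16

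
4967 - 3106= 1861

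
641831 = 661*971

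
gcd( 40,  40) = 40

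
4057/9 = 4057/9 = 450.78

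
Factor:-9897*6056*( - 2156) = 2^5* 3^1 * 7^2*11^1*757^1*3299^1 = 129222516192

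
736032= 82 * 8976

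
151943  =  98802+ 53141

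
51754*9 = 465786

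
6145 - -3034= 9179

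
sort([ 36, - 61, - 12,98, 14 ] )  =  [  -  61, - 12,14, 36 , 98 ]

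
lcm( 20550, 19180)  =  287700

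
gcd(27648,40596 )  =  12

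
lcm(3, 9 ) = 9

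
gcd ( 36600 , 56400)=600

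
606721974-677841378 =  - 71119404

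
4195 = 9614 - 5419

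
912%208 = 80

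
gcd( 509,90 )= 1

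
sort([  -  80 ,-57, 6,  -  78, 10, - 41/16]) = [ -80, - 78,  -  57,-41/16,6,  10 ]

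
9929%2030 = 1809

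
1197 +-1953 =-756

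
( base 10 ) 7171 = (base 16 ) 1C03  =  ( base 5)212141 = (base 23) dci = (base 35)5tv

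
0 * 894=0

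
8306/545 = 8306/545 = 15.24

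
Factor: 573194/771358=619/833 =7^(  -  2)*17^( -1 )*619^1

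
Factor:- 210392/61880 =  - 5^( - 1 )*17^1 = - 17/5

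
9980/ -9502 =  - 4990/4751 = -1.05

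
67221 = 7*9603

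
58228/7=8318+2/7 = 8318.29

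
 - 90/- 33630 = 3/1121 = 0.00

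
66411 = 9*7379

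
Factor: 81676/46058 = 40838/23029 =2^1*7^1 * 2917^1*23029^( - 1)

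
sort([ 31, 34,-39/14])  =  [ - 39/14, 31,34]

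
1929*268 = 516972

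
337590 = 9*37510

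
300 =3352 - 3052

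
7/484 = 7/484 = 0.01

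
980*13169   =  12905620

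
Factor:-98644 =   -  2^2*7^1*13^1*271^1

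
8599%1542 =889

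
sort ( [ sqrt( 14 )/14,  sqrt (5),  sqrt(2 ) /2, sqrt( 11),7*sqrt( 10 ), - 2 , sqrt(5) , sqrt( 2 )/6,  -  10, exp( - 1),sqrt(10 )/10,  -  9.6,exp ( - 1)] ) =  [ - 10,-9.6, - 2, sqrt(2 )/6,sqrt( 14 )/14,sqrt (10)/10,exp( - 1), exp ( - 1 ),sqrt(2 )/2,sqrt (5 ),sqrt (5 ) , sqrt( 11 ),7*sqrt( 10) ] 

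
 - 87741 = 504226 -591967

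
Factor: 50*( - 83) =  - 4150 = - 2^1*5^2*83^1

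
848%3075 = 848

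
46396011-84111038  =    -  37715027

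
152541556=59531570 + 93009986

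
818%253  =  59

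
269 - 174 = 95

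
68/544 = 1/8 = 0.12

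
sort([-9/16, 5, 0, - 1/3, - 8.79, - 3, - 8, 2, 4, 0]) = [  -  8.79 , - 8, - 3, - 9/16, - 1/3, 0, 0, 2, 4,  5]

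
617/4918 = 617/4918 = 0.13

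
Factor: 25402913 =17^1*1494289^1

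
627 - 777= -150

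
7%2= 1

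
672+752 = 1424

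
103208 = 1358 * 76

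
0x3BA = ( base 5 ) 12304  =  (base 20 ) 27E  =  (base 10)954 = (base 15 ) 439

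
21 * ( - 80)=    - 1680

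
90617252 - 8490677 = 82126575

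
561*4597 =2578917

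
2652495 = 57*46535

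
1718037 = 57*30141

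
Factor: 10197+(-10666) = -7^1*67^1 =- 469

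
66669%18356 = 11601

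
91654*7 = 641578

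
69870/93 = 23290/31 = 751.29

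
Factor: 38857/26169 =49/33 = 3^ ( - 1 )*7^2 * 11^( - 1)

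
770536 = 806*956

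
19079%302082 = 19079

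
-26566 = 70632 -97198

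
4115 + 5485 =9600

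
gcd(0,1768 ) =1768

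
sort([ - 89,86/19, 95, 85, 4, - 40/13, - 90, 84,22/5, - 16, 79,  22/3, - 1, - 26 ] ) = [ - 90 , - 89, - 26 , - 16,  -  40/13, - 1,4, 22/5, 86/19 , 22/3,79, 84,85, 95]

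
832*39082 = 32516224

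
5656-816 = 4840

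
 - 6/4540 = -3/2270 = -0.00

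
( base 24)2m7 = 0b11010010111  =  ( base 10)1687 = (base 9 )2274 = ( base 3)2022111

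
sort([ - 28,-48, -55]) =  [-55 , - 48,  -  28] 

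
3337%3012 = 325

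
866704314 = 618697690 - -248006624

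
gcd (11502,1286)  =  2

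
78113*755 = 58975315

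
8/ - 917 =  - 1 + 909/917 = - 0.01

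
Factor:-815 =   -  5^1* 163^1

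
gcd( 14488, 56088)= 8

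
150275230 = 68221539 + 82053691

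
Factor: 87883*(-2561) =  - 13^1*23^1*197^1*3821^1 = - 225068363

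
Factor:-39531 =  - 3^1*13177^1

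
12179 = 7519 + 4660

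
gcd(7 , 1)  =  1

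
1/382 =1/382 = 0.00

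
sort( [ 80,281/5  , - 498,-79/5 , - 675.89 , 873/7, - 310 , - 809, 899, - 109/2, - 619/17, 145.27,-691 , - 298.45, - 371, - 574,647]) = [ - 809 , - 691, - 675.89, - 574, - 498  ,  -  371 ,-310, - 298.45, - 109/2, - 619/17, - 79/5, 281/5 , 80,873/7 , 145.27,647,899]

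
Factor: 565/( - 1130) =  - 2^( - 1) = -1/2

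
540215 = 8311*65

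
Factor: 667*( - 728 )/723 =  - 485576/723  =  - 2^3*3^( - 1)*7^1*13^1*23^1*29^1*241^(  -  1)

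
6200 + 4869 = 11069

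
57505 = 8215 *7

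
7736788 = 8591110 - 854322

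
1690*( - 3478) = - 5877820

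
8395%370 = 255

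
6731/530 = 12 + 7/10 = 12.70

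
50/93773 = 50/93773 = 0.00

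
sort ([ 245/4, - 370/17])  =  [ - 370/17, 245/4 ]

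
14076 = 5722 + 8354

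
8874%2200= 74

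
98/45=98/45 = 2.18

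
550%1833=550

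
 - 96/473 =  - 96/473 = - 0.20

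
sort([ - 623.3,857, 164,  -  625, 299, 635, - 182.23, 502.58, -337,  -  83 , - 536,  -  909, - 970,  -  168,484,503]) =[ - 970, - 909 ,-625, - 623.3, - 536,  -  337, - 182.23,  -  168, - 83, 164,299,484,502.58,503 , 635 , 857]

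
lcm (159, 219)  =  11607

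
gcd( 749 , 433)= 1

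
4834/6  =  2417/3 = 805.67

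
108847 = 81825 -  - 27022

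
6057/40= 6057/40 = 151.43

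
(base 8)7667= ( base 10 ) 4023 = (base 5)112043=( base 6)30343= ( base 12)23b3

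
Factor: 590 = 2^1*5^1*59^1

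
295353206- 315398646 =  - 20045440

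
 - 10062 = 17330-27392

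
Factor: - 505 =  - 5^1*101^1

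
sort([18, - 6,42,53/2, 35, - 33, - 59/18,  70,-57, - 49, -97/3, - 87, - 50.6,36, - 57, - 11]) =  [ - 87, - 57, - 57, - 50.6,-49, - 33, - 97/3, - 11, - 6,  -  59/18, 18,53/2, 35, 36, 42 , 70 ] 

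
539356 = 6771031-6231675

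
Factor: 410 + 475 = 885 = 3^1  *  5^1*59^1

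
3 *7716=23148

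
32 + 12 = 44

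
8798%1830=1478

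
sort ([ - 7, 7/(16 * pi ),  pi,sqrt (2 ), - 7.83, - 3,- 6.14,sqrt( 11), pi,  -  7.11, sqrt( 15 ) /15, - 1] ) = [ - 7.83, - 7.11,- 7,-6.14, -3, - 1,7/ (16*pi ), sqrt(15 ) /15,sqrt(2 ), pi,pi,sqrt(11) ] 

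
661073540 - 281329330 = 379744210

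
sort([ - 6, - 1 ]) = [ - 6, - 1 ]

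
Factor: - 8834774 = - 2^1*13^1*339799^1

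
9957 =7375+2582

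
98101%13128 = 6205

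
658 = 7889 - 7231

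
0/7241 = 0 = 0.00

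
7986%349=308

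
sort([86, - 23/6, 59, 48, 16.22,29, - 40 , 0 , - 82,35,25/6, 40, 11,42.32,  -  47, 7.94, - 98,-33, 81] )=[ - 98, - 82, - 47, - 40, - 33,  -  23/6, 0,  25/6, 7.94, 11 , 16.22,  29, 35,40, 42.32, 48, 59, 81, 86]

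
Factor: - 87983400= - 2^3*3^1*5^2*146639^1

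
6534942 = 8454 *773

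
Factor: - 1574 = -2^1*787^1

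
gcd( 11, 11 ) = 11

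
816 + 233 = 1049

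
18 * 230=4140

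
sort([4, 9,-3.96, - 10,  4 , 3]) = [ - 10,-3.96, 3, 4, 4, 9]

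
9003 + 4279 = 13282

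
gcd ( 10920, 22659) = 273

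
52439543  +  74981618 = 127421161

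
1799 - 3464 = -1665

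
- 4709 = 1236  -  5945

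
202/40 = 5 + 1/20 = 5.05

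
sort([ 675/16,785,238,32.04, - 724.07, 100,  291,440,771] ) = [ - 724.07,32.04,675/16,100, 238, 291,440, 771,785]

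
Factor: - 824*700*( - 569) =328199200 = 2^5*5^2*7^1*103^1 * 569^1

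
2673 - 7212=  - 4539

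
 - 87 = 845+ - 932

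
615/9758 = 15/238 =0.06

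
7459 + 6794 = 14253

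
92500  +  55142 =147642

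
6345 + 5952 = 12297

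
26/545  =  26/545  =  0.05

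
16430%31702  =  16430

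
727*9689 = 7043903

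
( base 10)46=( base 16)2e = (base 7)64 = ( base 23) 20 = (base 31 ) 1F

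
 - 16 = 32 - 48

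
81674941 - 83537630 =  - 1862689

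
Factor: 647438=2^1*11^1*29429^1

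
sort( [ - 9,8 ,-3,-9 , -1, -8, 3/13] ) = [-9, - 9, - 8, - 3 ,-1, 3/13,8]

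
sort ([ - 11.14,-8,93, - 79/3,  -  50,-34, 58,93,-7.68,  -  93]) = [ - 93, - 50, - 34, - 79/3, - 11.14,  -  8, - 7.68 , 58, 93,93 ]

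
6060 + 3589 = 9649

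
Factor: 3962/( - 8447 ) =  - 2^1*7^1 * 283^1*8447^ (-1)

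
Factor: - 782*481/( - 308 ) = 2^(  -  1)*7^( - 1)*11^( - 1) * 13^1*17^1*23^1*37^1 = 188071/154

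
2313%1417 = 896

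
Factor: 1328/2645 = 2^4*5^( - 1) * 23^( - 2)*83^1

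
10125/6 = 1687+ 1/2 = 1687.50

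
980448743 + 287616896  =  1268065639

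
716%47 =11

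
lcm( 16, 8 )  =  16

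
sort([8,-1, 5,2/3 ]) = [-1,2/3,  5,8] 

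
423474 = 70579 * 6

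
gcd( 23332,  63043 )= 1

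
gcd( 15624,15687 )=63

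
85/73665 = 17/14733 = 0.00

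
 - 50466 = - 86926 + 36460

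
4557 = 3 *1519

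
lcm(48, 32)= 96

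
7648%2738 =2172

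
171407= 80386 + 91021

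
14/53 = 14/53=0.26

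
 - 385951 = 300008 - 685959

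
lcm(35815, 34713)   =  2256345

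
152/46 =76/23 = 3.30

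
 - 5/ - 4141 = 5/4141 = 0.00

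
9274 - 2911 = 6363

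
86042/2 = 43021 = 43021.00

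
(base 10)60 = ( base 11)55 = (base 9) 66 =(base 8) 74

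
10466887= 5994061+4472826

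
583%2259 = 583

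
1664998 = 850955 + 814043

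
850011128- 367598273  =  482412855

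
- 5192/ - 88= 59 + 0/1 = 59.00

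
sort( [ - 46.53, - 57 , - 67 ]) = [-67,-57  , - 46.53 ]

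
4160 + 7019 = 11179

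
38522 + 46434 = 84956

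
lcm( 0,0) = 0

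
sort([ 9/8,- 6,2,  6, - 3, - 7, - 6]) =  [  -  7, - 6, - 6, - 3,  9/8, 2,6]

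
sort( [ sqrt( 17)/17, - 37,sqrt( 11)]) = [ - 37, sqrt( 17)/17, sqrt ( 11) ]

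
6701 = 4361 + 2340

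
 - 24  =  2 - 26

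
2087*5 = 10435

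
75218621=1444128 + 73774493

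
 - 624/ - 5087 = 624/5087 = 0.12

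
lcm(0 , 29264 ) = 0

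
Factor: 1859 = 11^1*13^2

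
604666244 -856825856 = - 252159612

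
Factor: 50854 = 2^1*47^1*541^1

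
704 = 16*44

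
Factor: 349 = 349^1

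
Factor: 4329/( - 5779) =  - 3^2*13^1*37^1 * 5779^( - 1 )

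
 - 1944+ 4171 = 2227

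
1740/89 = 19 + 49/89  =  19.55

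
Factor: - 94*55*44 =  - 2^3 * 5^1* 11^2*47^1  =  - 227480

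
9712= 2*4856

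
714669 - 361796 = 352873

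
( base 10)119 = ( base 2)1110111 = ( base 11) A9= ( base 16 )77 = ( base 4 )1313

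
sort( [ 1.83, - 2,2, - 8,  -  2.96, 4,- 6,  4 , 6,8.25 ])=[ - 8,-6, - 2.96, - 2,1.83, 2,4,  4,6, 8.25 ]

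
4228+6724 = 10952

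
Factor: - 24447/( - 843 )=29 = 29^1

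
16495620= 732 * 22535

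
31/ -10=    - 31/10  =  - 3.10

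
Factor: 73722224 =2^4*179^1*25741^1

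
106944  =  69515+37429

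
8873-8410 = 463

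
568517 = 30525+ 537992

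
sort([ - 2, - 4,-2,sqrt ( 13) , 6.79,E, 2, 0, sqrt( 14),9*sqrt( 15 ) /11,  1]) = [ - 4, - 2,  -  2, 0, 1,2,E, 9 * sqrt ( 15)/11,sqrt( 13),sqrt( 14), 6.79 ] 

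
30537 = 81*377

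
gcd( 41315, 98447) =1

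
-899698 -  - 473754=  - 425944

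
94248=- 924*(-102 )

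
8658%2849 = 111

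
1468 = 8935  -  7467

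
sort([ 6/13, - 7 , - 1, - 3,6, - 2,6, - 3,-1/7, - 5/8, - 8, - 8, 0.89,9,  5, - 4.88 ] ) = [ - 8, - 8, - 7, - 4.88, - 3, - 3, - 2, - 1, - 5/8, - 1/7,6/13, 0.89, 5,6, 6, 9 ]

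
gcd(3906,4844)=14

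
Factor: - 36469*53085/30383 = - 3^1*5^1*23^(-1)*1321^(-1)*3539^1 * 36469^1 = -1935956865/30383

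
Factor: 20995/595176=2^( - 3 )*3^( - 1 )*5^1*13^1*17^1*19^1*24799^( - 1)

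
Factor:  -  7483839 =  - 3^1*11^1 * 226783^1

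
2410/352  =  6 + 149/176 = 6.85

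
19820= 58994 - 39174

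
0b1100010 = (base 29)3b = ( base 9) 118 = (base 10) 98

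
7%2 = 1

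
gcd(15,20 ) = 5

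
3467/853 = 3467/853  =  4.06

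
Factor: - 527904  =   - 2^5*3^3*13^1*47^1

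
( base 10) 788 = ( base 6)3352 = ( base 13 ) 488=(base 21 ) 1GB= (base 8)1424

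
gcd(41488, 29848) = 8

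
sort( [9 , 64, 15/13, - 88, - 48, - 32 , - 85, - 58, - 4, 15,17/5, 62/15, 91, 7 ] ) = [ - 88,-85,  -  58, - 48, - 32, - 4, 15/13,17/5, 62/15, 7,9, 15 , 64, 91 ]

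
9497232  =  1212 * 7836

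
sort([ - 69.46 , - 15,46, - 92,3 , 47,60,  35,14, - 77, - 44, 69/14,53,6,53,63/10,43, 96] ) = [ - 92,-77, - 69.46,  -  44,  -  15,  3,69/14, 6,63/10,  14,35,  43,46,47, 53,  53,60, 96 ] 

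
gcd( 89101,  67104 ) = 1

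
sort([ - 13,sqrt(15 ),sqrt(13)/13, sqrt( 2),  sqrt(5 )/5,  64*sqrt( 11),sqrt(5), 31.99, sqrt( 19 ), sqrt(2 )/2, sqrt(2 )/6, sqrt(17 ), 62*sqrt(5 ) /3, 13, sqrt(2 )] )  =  [ -13, sqrt ( 2 )/6, sqrt( 13 )/13, sqrt(5) /5 , sqrt( 2 ) /2,sqrt(2),sqrt(  2 ), sqrt( 5), sqrt(15 ),sqrt ( 17),sqrt( 19 ), 13, 31.99,62*sqrt(5 ) /3, 64*sqrt(11 ) ]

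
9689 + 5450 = 15139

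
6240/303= 2080/101 = 20.59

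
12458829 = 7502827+4956002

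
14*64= 896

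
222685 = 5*44537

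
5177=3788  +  1389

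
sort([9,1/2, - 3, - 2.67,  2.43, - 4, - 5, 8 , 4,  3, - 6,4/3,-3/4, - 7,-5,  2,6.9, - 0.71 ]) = [-7 ,-6, - 5, - 5, - 4,-3,-2.67 , - 3/4, -0.71,  1/2, 4/3,2,2.43,3,4 , 6.9, 8,9 ] 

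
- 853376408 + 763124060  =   -90252348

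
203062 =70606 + 132456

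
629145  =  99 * 6355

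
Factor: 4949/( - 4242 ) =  - 2^( - 1)* 3^(  -  1 )*7^1 = - 7/6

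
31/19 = 31/19 = 1.63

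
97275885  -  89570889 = 7704996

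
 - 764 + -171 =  - 935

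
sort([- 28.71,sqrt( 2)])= [ - 28.71, sqrt(2)] 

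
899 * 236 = 212164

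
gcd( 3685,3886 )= 67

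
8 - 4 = 4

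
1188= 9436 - 8248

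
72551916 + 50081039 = 122632955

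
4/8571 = 4/8571 = 0.00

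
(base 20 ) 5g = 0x74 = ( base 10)116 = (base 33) 3h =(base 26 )4C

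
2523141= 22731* 111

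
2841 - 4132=- 1291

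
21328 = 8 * 2666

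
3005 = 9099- 6094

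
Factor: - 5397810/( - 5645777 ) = 2^1 * 3^1*5^1*11^2*1487^1*1699^ ( - 1 )*3323^(  -  1)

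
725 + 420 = 1145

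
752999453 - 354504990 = 398494463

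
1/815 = 1/815 = 0.00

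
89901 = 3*29967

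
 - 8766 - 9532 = - 18298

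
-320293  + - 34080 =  - 354373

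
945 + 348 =1293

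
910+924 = 1834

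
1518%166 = 24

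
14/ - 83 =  - 1 + 69/83= -0.17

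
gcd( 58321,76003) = 1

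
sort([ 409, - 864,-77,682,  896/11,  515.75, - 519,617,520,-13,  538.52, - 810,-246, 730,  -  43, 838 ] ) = [-864, - 810, - 519, - 246,  -  77, - 43,  -  13, 896/11, 409, 515.75,520,  538.52, 617,682, 730, 838]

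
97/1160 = 97/1160 = 0.08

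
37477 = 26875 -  - 10602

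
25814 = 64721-38907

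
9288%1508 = 240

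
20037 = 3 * 6679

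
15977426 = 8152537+7824889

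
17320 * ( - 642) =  - 11119440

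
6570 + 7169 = 13739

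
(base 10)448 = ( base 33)dj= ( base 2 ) 111000000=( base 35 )CS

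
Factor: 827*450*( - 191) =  - 2^1*3^2*5^2 * 191^1*827^1= -71080650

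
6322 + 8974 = 15296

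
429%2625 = 429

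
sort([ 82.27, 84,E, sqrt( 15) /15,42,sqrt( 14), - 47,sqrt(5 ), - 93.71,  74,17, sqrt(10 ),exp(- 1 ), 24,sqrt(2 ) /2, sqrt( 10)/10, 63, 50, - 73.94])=[ - 93.71, - 73.94, -47,sqrt (15) /15, sqrt(10)/10 , exp(-1), sqrt( 2 )/2,sqrt(5 ) , E,sqrt( 10 ),sqrt(14),17,24,42,  50,  63,74,82.27,84]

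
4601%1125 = 101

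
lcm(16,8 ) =16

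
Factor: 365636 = 2^2*17^1*19^1*283^1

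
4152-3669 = 483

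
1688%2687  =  1688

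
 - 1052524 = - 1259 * 836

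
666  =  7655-6989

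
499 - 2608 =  - 2109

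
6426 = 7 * 918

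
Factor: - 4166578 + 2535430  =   - 1631148 = - 2^2*3^1 * 135929^1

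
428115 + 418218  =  846333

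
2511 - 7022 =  - 4511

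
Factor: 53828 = 2^2*13457^1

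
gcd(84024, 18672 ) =9336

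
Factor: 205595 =5^1*13^1*3163^1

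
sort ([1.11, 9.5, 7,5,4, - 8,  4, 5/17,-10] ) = [ - 10, - 8,5/17,1.11, 4,  4, 5 , 7 , 9.5]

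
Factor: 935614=2^1 * 677^1*691^1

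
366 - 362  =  4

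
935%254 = 173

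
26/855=26/855 = 0.03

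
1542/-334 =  - 5+64/167 = -4.62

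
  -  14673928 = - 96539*152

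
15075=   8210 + 6865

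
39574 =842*47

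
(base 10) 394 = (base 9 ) 477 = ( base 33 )bv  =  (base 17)163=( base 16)18A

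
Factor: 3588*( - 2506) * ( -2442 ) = 21957311376=2^4*3^2*7^1*11^1 * 13^1*23^1*37^1*179^1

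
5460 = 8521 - 3061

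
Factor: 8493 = 3^1* 19^1*149^1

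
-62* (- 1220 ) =75640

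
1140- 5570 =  -4430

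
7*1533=10731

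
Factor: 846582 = 2^1*3^1 * 11^1*101^1* 127^1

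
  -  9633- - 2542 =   -  7091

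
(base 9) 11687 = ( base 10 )7855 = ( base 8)17257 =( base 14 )2c11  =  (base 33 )771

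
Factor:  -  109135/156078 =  - 365/522  =  - 2^ (-1)*3^( - 2)* 5^1*29^( - 1 )*73^1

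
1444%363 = 355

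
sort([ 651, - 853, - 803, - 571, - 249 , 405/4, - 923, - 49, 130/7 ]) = [ - 923, - 853, - 803, - 571, - 249, - 49, 130/7, 405/4, 651 ]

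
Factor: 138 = 2^1*3^1 * 23^1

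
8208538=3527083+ 4681455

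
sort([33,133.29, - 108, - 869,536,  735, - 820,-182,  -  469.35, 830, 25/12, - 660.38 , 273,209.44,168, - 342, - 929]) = [  -  929, - 869, - 820, - 660.38,-469.35, - 342,-182, - 108, 25/12 , 33, 133.29 , 168,  209.44,273,  536 , 735,830 ]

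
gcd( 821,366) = 1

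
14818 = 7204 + 7614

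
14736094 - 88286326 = -73550232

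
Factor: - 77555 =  - 5^1*15511^1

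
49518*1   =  49518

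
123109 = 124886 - 1777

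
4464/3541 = 4464/3541 = 1.26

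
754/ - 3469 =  - 1 + 2715/3469=- 0.22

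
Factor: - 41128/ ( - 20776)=97/49=7^( - 2 ) * 97^1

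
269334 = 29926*9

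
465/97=4  +  77/97  =  4.79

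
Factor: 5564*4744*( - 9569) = - 2^5 * 7^1 *13^1*107^1*593^1*1367^1=- 252579649504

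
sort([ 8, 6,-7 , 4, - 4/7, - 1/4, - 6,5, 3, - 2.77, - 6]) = [ - 7, - 6,-6, - 2.77, - 4/7, - 1/4, 3,4, 5, 6, 8] 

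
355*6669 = 2367495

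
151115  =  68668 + 82447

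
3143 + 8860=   12003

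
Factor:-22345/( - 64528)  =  2^( - 4 )*5^1 * 37^( - 1 ) * 41^1 =205/592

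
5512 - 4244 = 1268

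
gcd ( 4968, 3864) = 552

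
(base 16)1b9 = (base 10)441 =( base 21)100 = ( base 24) I9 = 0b110111001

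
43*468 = 20124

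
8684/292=29 + 54/73= 29.74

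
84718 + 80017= 164735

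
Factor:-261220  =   - 2^2 * 5^1 * 37^1 * 353^1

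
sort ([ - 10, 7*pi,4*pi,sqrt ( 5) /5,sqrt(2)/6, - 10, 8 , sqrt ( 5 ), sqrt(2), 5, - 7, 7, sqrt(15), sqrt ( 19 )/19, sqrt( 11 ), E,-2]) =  [-10, - 10, - 7, - 2, sqrt( 19)/19,sqrt(2 ) /6,sqrt( 5)/5, sqrt( 2),sqrt (5), E, sqrt( 11 ), sqrt(  15 ), 5, 7, 8, 4*pi, 7  *pi] 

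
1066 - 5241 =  - 4175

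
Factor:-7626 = - 2^1*3^1*31^1*41^1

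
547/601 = 547/601  =  0.91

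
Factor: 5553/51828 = 3/28 = 2^( - 2)*3^1*7^ ( - 1 )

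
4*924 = 3696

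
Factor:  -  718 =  - 2^1*359^1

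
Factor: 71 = 71^1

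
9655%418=41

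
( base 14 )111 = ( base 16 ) D3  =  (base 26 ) 83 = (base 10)211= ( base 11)182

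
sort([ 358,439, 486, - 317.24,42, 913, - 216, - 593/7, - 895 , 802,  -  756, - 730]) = [ - 895, - 756, - 730, - 317.24, - 216 , - 593/7,42 , 358,439 , 486, 802, 913 ]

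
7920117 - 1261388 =6658729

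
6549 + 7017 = 13566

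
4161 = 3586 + 575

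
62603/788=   62603/788 = 79.45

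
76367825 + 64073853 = 140441678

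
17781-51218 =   -  33437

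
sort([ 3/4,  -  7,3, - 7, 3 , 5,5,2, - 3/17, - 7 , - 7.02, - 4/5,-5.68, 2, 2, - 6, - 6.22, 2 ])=[ - 7.02, - 7, - 7 ,  -  7, - 6.22 , - 6, - 5.68,-4/5, - 3/17,3/4, 2, 2, 2,2 , 3,3,5,5]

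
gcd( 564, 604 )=4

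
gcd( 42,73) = 1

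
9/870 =3/290 = 0.01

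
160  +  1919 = 2079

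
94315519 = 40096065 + 54219454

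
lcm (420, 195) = 5460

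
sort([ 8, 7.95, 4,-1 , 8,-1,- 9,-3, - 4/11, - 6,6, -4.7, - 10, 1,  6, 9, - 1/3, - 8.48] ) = [ - 10, - 9, - 8.48, - 6, - 4.7,- 3,-1,  -  1 , - 4/11, - 1/3,1, 4, 6, 6,7.95, 8,8,9] 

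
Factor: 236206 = 2^1*89^1*1327^1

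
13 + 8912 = 8925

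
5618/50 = 2809/25  =  112.36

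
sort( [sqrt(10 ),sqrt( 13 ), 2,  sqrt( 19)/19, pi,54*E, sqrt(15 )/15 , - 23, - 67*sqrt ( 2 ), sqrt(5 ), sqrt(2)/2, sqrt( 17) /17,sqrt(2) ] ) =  [  -  67*sqrt( 2 ),-23,sqrt ( 19)/19,sqrt( 17 ) /17 , sqrt( 15 ) /15, sqrt( 2)/2,sqrt( 2 ), 2, sqrt( 5),  pi , sqrt( 10),sqrt ( 13) , 54 * E ]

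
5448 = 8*681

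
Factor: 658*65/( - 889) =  - 6110/127 = -  2^1 * 5^1 * 13^1*47^1 * 127^( - 1)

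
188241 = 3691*51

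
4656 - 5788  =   - 1132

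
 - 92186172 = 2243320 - 94429492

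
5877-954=4923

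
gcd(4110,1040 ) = 10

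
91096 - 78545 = 12551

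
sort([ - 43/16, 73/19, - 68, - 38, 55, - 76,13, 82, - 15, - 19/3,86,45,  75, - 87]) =[ - 87,-76, - 68, - 38, - 15,- 19/3, - 43/16,73/19, 13,45, 55,75, 82,  86] 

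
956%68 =4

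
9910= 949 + 8961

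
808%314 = 180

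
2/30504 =1/15252 = 0.00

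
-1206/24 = -201/4 = - 50.25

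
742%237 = 31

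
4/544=1/136 = 0.01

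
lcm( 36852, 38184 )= 3169272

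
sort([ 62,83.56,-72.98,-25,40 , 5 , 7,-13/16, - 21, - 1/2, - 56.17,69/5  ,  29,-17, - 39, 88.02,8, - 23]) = [ - 72.98, - 56.17, - 39, - 25, -23 , - 21,-17, - 13/16, - 1/2,5,7,8,69/5,29,40,62,  83.56 , 88.02 ] 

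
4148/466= 2074/233 = 8.90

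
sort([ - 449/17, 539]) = [ - 449/17,539 ] 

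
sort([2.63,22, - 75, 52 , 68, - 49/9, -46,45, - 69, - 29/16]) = [-75,-69, - 46,-49/9,-29/16, 2.63,22,45,52,68]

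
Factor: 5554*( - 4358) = -24204332  =  -2^2 * 2179^1  *2777^1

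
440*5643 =2482920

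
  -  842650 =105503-948153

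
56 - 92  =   - 36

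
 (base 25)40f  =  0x9d3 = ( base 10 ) 2515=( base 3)10110011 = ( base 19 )6i7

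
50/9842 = 25/4921 = 0.01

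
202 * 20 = 4040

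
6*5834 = 35004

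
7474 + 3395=10869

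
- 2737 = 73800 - 76537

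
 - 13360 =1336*( - 10 )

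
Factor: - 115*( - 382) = 43930 =2^1 *5^1 * 23^1  *191^1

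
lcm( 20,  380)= 380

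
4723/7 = 674 + 5/7 = 674.71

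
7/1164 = 7/1164= 0.01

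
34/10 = 17/5 = 3.40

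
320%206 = 114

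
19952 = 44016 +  - 24064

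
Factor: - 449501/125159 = -13^1*71^1*257^( - 1)=- 923/257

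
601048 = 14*42932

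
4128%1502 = 1124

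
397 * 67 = 26599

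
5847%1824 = 375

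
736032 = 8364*88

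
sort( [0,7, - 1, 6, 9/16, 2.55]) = [- 1,0,9/16, 2.55, 6,7]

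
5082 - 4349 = 733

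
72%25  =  22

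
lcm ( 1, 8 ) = 8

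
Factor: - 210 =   -  2^1*3^1 *5^1*7^1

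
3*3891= 11673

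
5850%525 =75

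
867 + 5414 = 6281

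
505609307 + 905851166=1411460473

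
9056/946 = 4528/473 = 9.57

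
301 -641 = - 340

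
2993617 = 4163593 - 1169976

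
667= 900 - 233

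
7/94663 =7/94663  =  0.00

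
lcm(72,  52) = 936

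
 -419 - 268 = - 687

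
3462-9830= - 6368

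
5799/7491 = 1933/2497 = 0.77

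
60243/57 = 1056 + 17/19 = 1056.89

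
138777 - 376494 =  - 237717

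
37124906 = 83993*442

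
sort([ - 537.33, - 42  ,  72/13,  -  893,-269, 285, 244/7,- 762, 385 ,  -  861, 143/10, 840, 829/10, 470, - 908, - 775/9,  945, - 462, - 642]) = [ - 908,- 893,  -  861,- 762,-642,  -  537.33,-462, - 269,-775/9,-42,  72/13,143/10, 244/7,829/10, 285,385, 470,840,945]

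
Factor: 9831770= 2^1*5^1*13^1*75629^1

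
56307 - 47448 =8859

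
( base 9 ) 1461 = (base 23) 224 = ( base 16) 454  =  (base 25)1j8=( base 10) 1108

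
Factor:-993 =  - 3^1 * 331^1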